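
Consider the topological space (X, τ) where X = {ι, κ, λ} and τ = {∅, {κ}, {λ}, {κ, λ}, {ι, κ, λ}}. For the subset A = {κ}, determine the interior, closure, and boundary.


int(A) = {κ}, cl(A) = {ι, κ}, ∂A = {ι}.

Closed sets in (X, τ) are complements of opens:
  closed(X, τ) = {∅, {ι}, {ι, κ}, {ι, λ}, {ι, κ, λ}}.
int(A) = ⋃ {U ∈ τ : U ⊆ A}. Opens contained in A: ∅, {κ}.
Taking the union of these: int(A) = {κ}.
cl(A) = ⋂ {C closed : A ⊆ C}. Closed sets containing A: {ι, κ}, {ι, κ, λ}.
Intersecting these: cl(A) = {ι, κ}.
∂A = cl(A) ∖ int(A) = {ι, κ} ∖ {κ} = {ι}.


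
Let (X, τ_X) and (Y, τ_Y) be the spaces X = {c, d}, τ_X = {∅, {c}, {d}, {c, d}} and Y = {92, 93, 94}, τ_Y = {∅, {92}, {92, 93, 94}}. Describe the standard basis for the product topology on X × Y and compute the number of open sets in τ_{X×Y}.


Basis B = {∅ × ∅, {c} × {92}, {d} × {92}, {c, d} × {92}, {c} × {92, 93, 94}, {d} × {92, 93, 94}, {c, d} × {92, 93, 94}}; |τ_{X×Y}| = 9.

Enumerate products U × V with U ∈ τ_X, V ∈ τ_Y (deduplicated):
  ∅ × ∅ = {} (∅)
  {c} × {92} = {(c,92)}
  {d} × {92} = {(d,92)}
  {c, d} × {92} = {(c,92), (d,92)}
  {c} × {92, 93, 94} = {(c,92), (c,93), (c,94)}
  {d} × {92, 93, 94} = {(d,92), (d,93), (d,94)}
  {c, d} × {92, 93, 94} = {(c,92), (c,93), (c,94), (d,92), (d,93), (d,94)}
These 7 distinct sets form the basis B.
Close under arbitrary unions to get τ_{X×Y}; counting gives |τ_{X×Y}| = 9.


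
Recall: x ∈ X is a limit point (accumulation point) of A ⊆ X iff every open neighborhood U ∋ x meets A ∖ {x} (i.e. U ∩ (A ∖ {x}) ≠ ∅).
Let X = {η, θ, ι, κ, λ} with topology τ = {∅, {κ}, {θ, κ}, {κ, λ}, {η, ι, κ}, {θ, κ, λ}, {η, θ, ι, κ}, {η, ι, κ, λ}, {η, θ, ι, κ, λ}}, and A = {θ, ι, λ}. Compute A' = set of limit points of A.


A' = {η}

For each x ∈ X, list the open sets U ∈ τ with x ∈ U, then check whether U ∩ (A ∖ {x}) ≠ ∅ for every such U.
  x = η: opens ∋ x are {η, ι, κ}, {η, θ, ι, κ}, {η, ι, κ, λ}, {η, θ, ι, κ, λ}; each meets A ∖ {η}, so x IS a limit point.
  x = θ: open {θ, κ} ∋ x has {θ, κ} ∩ (A ∖ {θ}) = ∅, so x is NOT a limit point.
  x = ι: open {η, ι, κ} ∋ x has {η, ι, κ} ∩ (A ∖ {ι}) = ∅, so x is NOT a limit point.
  x = κ: open {κ} ∋ x has {κ} ∩ (A ∖ {κ}) = ∅, so x is NOT a limit point.
  x = λ: open {κ, λ} ∋ x has {κ, λ} ∩ (A ∖ {λ}) = ∅, so x is NOT a limit point.
Collecting: A' = {η}.


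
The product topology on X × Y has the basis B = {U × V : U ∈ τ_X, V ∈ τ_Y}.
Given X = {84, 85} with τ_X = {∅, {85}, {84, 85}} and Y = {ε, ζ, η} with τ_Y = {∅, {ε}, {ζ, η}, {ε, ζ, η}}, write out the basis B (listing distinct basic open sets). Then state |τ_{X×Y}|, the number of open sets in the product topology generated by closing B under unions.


Basis B = {∅ × ∅, {85} × {ε}, {84, 85} × {ε}, {85} × {ζ, η}, {85} × {ε, ζ, η}, {84, 85} × {ζ, η}, {84, 85} × {ε, ζ, η}}; |τ_{X×Y}| = 9.

Enumerate products U × V with U ∈ τ_X, V ∈ τ_Y (deduplicated):
  ∅ × ∅ = {} (∅)
  {85} × {ε} = {(85,ε)}
  {84, 85} × {ε} = {(84,ε), (85,ε)}
  {85} × {ζ, η} = {(85,ζ), (85,η)}
  {85} × {ε, ζ, η} = {(85,ε), (85,ζ), (85,η)}
  {84, 85} × {ζ, η} = {(84,ζ), (84,η), (85,ζ), (85,η)}
  {84, 85} × {ε, ζ, η} = {(84,ε), (84,ζ), (84,η), (85,ε), (85,ζ), (85,η)}
These 7 distinct sets form the basis B.
Close under arbitrary unions to get τ_{X×Y}; counting gives |τ_{X×Y}| = 9.


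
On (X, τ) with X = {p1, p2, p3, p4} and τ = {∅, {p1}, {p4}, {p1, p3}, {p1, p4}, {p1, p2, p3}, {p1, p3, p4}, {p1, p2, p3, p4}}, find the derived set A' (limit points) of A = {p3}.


A' = {p2}

For each x ∈ X, list the open sets U ∈ τ with x ∈ U, then check whether U ∩ (A ∖ {x}) ≠ ∅ for every such U.
  x = p1: open {p1} ∋ x has {p1} ∩ (A ∖ {p1}) = ∅, so x is NOT a limit point.
  x = p2: opens ∋ x are {p1, p2, p3}, {p1, p2, p3, p4}; each meets A ∖ {p2}, so x IS a limit point.
  x = p3: open {p1, p3} ∋ x has {p1, p3} ∩ (A ∖ {p3}) = ∅, so x is NOT a limit point.
  x = p4: open {p4} ∋ x has {p4} ∩ (A ∖ {p4}) = ∅, so x is NOT a limit point.
Collecting: A' = {p2}.


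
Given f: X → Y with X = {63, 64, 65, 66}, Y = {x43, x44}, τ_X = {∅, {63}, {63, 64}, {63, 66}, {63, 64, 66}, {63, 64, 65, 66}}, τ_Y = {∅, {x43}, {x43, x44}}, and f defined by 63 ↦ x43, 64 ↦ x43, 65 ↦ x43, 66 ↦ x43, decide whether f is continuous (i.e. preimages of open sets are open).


f IS continuous.

Compute f^{-1}(U) for each U ∈ τ_Y:
  U = ∅: f^{-1}(U) = ∅ ∈ τ_X ✓.
  U = {x43}: f^{-1}(U) = {63, 64, 65, 66} ∈ τ_X ✓.
  U = {x43, x44}: f^{-1}(U) = {63, 64, 65, 66} ∈ τ_X ✓.
Every preimage lies in τ_X, so f IS continuous.


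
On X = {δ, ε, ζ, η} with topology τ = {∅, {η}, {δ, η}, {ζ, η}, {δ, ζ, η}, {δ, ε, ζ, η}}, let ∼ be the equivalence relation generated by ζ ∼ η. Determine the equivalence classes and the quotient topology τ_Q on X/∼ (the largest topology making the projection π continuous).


X/∼ = {[δ], [ε], [ζ=η]}; |τ_Q| = 4.

Equivalence classes: [δ], [ε], [ζ=η].
Quotient map π: X → X/∼ sends δ ↦ [δ], ε ↦ [ε], ζ ↦ [ζ=η], η ↦ [ζ=η].
For each subset V ⊆ X/∼, compute π^{-1}(V) ⊆ X and check whether π^{-1}(V) ∈ τ. V is open in τ_Q iff π^{-1}(V) ∈ τ.
  V = {}: π^{-1}(V) = ∅ ∈ τ ✓.
  V = {[δ]}: π^{-1}(V) = {δ} ∉ τ ✗.
  V = {[ε]}: π^{-1}(V) = {ε} ∉ τ ✗.
  V = {[δ], [ε]}: π^{-1}(V) = {δ, ε} ∉ τ ✗.
  V = {[ζ=η]}: π^{-1}(V) = {ζ, η} ∈ τ ✓.
  V = {[δ], [ζ=η]}: π^{-1}(V) = {δ, ζ, η} ∈ τ ✓.
  V = {[ε], [ζ=η]}: π^{-1}(V) = {ε, ζ, η} ∉ τ ✗.
  V = {[δ], [ε], [ζ=η]}: π^{-1}(V) = {δ, ε, ζ, η} ∈ τ ✓.
Open sets in the quotient: τ_Q = {{}, {[ζ=η]}, {[δ], [ζ=η]}, {[δ], [ε], [ζ=η]}} (4 elements).


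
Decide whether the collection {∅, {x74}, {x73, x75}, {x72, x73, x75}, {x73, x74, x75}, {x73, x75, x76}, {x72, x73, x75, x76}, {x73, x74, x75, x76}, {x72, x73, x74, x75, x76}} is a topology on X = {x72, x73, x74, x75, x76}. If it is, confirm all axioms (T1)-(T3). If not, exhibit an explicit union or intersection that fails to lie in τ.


τ is NOT a topology on X.

Axiom (T1): ∅ ∈ τ? Yes; X ∈ τ? Yes.
Axiom (T2/T3): check pairwise unions and intersections of members of τ.
Counterexample for (T2): {x74} ∪ {x72, x73, x75} = {x72, x73, x74, x75} ∉ τ. Therefore τ is NOT a topology.


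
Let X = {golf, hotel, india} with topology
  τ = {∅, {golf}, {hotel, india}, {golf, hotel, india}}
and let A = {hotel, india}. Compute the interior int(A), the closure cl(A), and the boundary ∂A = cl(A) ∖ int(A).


int(A) = {hotel, india}, cl(A) = {hotel, india}, ∂A = ∅.

Closed sets in (X, τ) are complements of opens:
  closed(X, τ) = {∅, {golf}, {hotel, india}, {golf, hotel, india}}.
int(A) = ⋃ {U ∈ τ : U ⊆ A}. Opens contained in A: ∅, {hotel, india}.
Taking the union of these: int(A) = {hotel, india}.
cl(A) = ⋂ {C closed : A ⊆ C}. Closed sets containing A: {hotel, india}, {golf, hotel, india}.
Intersecting these: cl(A) = {hotel, india}.
∂A = cl(A) ∖ int(A) = {hotel, india} ∖ {hotel, india} = ∅.


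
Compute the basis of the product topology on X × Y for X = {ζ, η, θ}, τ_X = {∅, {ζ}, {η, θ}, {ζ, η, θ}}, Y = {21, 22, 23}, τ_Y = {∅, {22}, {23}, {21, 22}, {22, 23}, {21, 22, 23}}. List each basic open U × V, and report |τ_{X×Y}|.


Basis B = {∅ × ∅, {ζ} × {22}, {ζ} × {23}, {ζ} × {21, 22}, {ζ} × {22, 23}, {η, θ} × {22}, {η, θ} × {23}, {ζ} × {21, 22, 23}, {ζ, η, θ} × {22}, {ζ, η, θ} × {23}, {η, θ} × {21, 22}, {η, θ} × {22, 23}, {ζ, η, θ} × {21, 22}, {ζ, η, θ} × {22, 23}, {η, θ} × {21, 22, 23}, {ζ, η, θ} × {21, 22, 23}}; |τ_{X×Y}| = 36.

Enumerate products U × V with U ∈ τ_X, V ∈ τ_Y (deduplicated):
  ∅ × ∅ = {} (∅)
  {ζ} × {22} = {(ζ,22)}
  {ζ} × {23} = {(ζ,23)}
  {ζ} × {21, 22} = {(ζ,21), (ζ,22)}
  {ζ} × {22, 23} = {(ζ,22), (ζ,23)}
  {η, θ} × {22} = {(η,22), (θ,22)}
  {η, θ} × {23} = {(η,23), (θ,23)}
  {ζ} × {21, 22, 23} = {(ζ,21), (ζ,22), (ζ,23)}
  {ζ, η, θ} × {22} = {(ζ,22), (η,22), (θ,22)}
  {ζ, η, θ} × {23} = {(ζ,23), (η,23), (θ,23)}
  {η, θ} × {21, 22} = {(η,21), (η,22), (θ,21), (θ,22)}
  {η, θ} × {22, 23} = {(η,22), (η,23), (θ,22), (θ,23)}
  {ζ, η, θ} × {21, 22} = {(ζ,21), (ζ,22), (η,21), (η,22), (θ,21), (θ,22)}
  {ζ, η, θ} × {22, 23} = {(ζ,22), (ζ,23), (η,22), (η,23), (θ,22), (θ,23)}
  {η, θ} × {21, 22, 23} = {(η,21), (η,22), (η,23), (θ,21), (θ,22), (θ,23)}
  {ζ, η, θ} × {21, 22, 23} = {(ζ,21), (ζ,22), (ζ,23), (η,21), (η,22), (η,23), (θ,21), (θ,22), (θ,23)}
These 16 distinct sets form the basis B.
Close under arbitrary unions to get τ_{X×Y}; counting gives |τ_{X×Y}| = 36.


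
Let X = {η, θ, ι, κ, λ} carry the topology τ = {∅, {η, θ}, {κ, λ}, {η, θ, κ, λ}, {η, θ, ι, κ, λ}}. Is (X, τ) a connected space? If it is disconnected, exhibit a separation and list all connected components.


(X, τ) is connected.

Find clopen sets (U ∈ τ with X ∖ U ∈ τ):
  U = ∅, X ∖ U = {η, θ, ι, κ, λ} — both open, so U is clopen.
  U = {η, θ, ι, κ, λ}, X ∖ U = ∅ — both open, so U is clopen.
Only trivial clopens (∅ and X) exist, so (X, τ) is connected.
Compute connected components by grouping points that agree on all clopens:
  component: {η, θ, ι, κ, λ}


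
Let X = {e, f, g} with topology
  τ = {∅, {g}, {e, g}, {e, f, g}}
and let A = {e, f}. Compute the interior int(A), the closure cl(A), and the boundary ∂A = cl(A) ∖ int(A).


int(A) = ∅, cl(A) = {e, f}, ∂A = {e, f}.

Closed sets in (X, τ) are complements of opens:
  closed(X, τ) = {∅, {f}, {e, f}, {e, f, g}}.
int(A) = ⋃ {U ∈ τ : U ⊆ A}. Opens contained in A: ∅.
Taking the union of these: int(A) = ∅.
cl(A) = ⋂ {C closed : A ⊆ C}. Closed sets containing A: {e, f}, {e, f, g}.
Intersecting these: cl(A) = {e, f}.
∂A = cl(A) ∖ int(A) = {e, f} ∖ ∅ = {e, f}.


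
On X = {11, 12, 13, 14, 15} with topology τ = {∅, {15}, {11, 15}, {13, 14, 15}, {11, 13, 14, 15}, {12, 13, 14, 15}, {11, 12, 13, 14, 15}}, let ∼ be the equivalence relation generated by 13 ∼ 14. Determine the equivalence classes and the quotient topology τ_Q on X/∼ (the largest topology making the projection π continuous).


X/∼ = {[11], [12], [13=14], [15]}; |τ_Q| = 7.

Equivalence classes: [11], [12], [13=14], [15].
Quotient map π: X → X/∼ sends 11 ↦ [11], 12 ↦ [12], 13 ↦ [13=14], 14 ↦ [13=14], 15 ↦ [15].
For each subset V ⊆ X/∼, compute π^{-1}(V) ⊆ X and check whether π^{-1}(V) ∈ τ. V is open in τ_Q iff π^{-1}(V) ∈ τ.
  V = {}: π^{-1}(V) = ∅ ∈ τ ✓.
  V = {[11]}: π^{-1}(V) = {11} ∉ τ ✗.
  V = {[12]}: π^{-1}(V) = {12} ∉ τ ✗.
  V = {[11], [12]}: π^{-1}(V) = {11, 12} ∉ τ ✗.
  V = {[13=14]}: π^{-1}(V) = {13, 14} ∉ τ ✗.
  V = {[11], [13=14]}: π^{-1}(V) = {11, 13, 14} ∉ τ ✗.
  V = {[12], [13=14]}: π^{-1}(V) = {12, 13, 14} ∉ τ ✗.
  V = {[11], [12], [13=14]}: π^{-1}(V) = {11, 12, 13, 14} ∉ τ ✗.
  V = {[15]}: π^{-1}(V) = {15} ∈ τ ✓.
  V = {[11], [15]}: π^{-1}(V) = {11, 15} ∈ τ ✓.
  V = {[12], [15]}: π^{-1}(V) = {12, 15} ∉ τ ✗.
  V = {[11], [12], [15]}: π^{-1}(V) = {11, 12, 15} ∉ τ ✗.
  V = {[13=14], [15]}: π^{-1}(V) = {13, 14, 15} ∈ τ ✓.
  V = {[11], [13=14], [15]}: π^{-1}(V) = {11, 13, 14, 15} ∈ τ ✓.
  V = {[12], [13=14], [15]}: π^{-1}(V) = {12, 13, 14, 15} ∈ τ ✓.
  V = {[11], [12], [13=14], [15]}: π^{-1}(V) = {11, 12, 13, 14, 15} ∈ τ ✓.
Open sets in the quotient: τ_Q = {{}, {[15]}, {[11], [15]}, {[13=14], [15]}, {[11], [13=14], [15]}, {[12], [13=14], [15]}, {[11], [12], [13=14], [15]}} (7 elements).


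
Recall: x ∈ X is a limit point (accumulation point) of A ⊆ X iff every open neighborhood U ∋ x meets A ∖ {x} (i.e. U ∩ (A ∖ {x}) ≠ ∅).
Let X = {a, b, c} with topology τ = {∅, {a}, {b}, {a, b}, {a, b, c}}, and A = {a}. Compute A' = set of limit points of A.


A' = {c}

For each x ∈ X, list the open sets U ∈ τ with x ∈ U, then check whether U ∩ (A ∖ {x}) ≠ ∅ for every such U.
  x = a: open {a} ∋ x has {a} ∩ (A ∖ {a}) = ∅, so x is NOT a limit point.
  x = b: open {b} ∋ x has {b} ∩ (A ∖ {b}) = ∅, so x is NOT a limit point.
  x = c: opens ∋ x are {a, b, c}; each meets A ∖ {c}, so x IS a limit point.
Collecting: A' = {c}.


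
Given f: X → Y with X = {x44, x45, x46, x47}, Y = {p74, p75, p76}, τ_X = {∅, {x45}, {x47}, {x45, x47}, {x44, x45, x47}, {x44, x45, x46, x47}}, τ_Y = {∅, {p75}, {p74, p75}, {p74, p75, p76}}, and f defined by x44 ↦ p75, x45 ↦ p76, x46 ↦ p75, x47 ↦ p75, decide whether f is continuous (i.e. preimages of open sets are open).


f is NOT continuous.

Compute f^{-1}(U) for each U ∈ τ_Y:
  U = ∅: f^{-1}(U) = ∅ ∈ τ_X ✓.
  U = {p75}: f^{-1}(U) = {x44, x46, x47} ∉ τ_X ✗.
  U = {p74, p75}: f^{-1}(U) = {x44, x46, x47} ∉ τ_X ✗.
  U = {p74, p75, p76}: f^{-1}(U) = {x44, x45, x46, x47} ∈ τ_X ✓.
Found U = {p75} with f^{-1}(U) = {x44, x46, x47} not in τ_X. Therefore f is NOT continuous.


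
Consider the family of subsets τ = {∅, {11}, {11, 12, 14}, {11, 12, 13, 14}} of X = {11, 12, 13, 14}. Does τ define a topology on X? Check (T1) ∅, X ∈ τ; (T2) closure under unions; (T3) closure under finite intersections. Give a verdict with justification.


τ IS a topology on X.

Axiom (T1): ∅ ∈ τ? Yes; X ∈ τ? Yes.
Axiom (T2/T3): check pairwise unions and intersections of members of τ.
All pairwise intersections and unions checked — each lies in τ. Therefore τ satisfies (T1), (T2), (T3): it IS a topology on X.


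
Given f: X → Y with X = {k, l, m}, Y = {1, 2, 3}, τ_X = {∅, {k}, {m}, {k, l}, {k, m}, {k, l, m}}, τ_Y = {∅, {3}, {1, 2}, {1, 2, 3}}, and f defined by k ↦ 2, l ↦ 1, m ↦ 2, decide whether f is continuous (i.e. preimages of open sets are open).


f IS continuous.

Compute f^{-1}(U) for each U ∈ τ_Y:
  U = ∅: f^{-1}(U) = ∅ ∈ τ_X ✓.
  U = {3}: f^{-1}(U) = ∅ ∈ τ_X ✓.
  U = {1, 2}: f^{-1}(U) = {k, l, m} ∈ τ_X ✓.
  U = {1, 2, 3}: f^{-1}(U) = {k, l, m} ∈ τ_X ✓.
Every preimage lies in τ_X, so f IS continuous.


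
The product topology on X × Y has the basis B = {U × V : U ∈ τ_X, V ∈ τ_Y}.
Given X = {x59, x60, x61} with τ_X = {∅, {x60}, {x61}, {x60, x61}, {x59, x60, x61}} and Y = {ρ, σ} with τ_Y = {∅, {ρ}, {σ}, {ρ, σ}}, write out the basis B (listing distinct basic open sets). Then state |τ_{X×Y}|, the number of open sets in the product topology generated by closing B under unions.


Basis B = {∅ × ∅, {x60} × {ρ}, {x60} × {σ}, {x61} × {ρ}, {x61} × {σ}, {x60} × {ρ, σ}, {x60, x61} × {ρ}, {x60, x61} × {σ}, {x61} × {ρ, σ}, {x59, x60, x61} × {ρ}, {x59, x60, x61} × {σ}, {x60, x61} × {ρ, σ}, {x59, x60, x61} × {ρ, σ}}; |τ_{X×Y}| = 25.

Enumerate products U × V with U ∈ τ_X, V ∈ τ_Y (deduplicated):
  ∅ × ∅ = {} (∅)
  {x60} × {ρ} = {(x60,ρ)}
  {x60} × {σ} = {(x60,σ)}
  {x61} × {ρ} = {(x61,ρ)}
  {x61} × {σ} = {(x61,σ)}
  {x60} × {ρ, σ} = {(x60,ρ), (x60,σ)}
  {x60, x61} × {ρ} = {(x60,ρ), (x61,ρ)}
  {x60, x61} × {σ} = {(x60,σ), (x61,σ)}
  {x61} × {ρ, σ} = {(x61,ρ), (x61,σ)}
  {x59, x60, x61} × {ρ} = {(x59,ρ), (x60,ρ), (x61,ρ)}
  {x59, x60, x61} × {σ} = {(x59,σ), (x60,σ), (x61,σ)}
  {x60, x61} × {ρ, σ} = {(x60,ρ), (x60,σ), (x61,ρ), (x61,σ)}
  {x59, x60, x61} × {ρ, σ} = {(x59,ρ), (x59,σ), (x60,ρ), (x60,σ), (x61,ρ), (x61,σ)}
These 13 distinct sets form the basis B.
Close under arbitrary unions to get τ_{X×Y}; counting gives |τ_{X×Y}| = 25.


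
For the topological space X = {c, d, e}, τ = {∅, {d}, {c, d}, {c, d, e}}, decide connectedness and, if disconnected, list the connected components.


(X, τ) is connected.

Find clopen sets (U ∈ τ with X ∖ U ∈ τ):
  U = ∅, X ∖ U = {c, d, e} — both open, so U is clopen.
  U = {c, d, e}, X ∖ U = ∅ — both open, so U is clopen.
Only trivial clopens (∅ and X) exist, so (X, τ) is connected.
Compute connected components by grouping points that agree on all clopens:
  component: {c, d, e}


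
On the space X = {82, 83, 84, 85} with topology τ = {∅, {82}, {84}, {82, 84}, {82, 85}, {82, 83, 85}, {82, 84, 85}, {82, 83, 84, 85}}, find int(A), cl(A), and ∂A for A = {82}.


int(A) = {82}, cl(A) = {82, 83, 85}, ∂A = {83, 85}.

Closed sets in (X, τ) are complements of opens:
  closed(X, τ) = {∅, {83}, {84}, {83, 84}, {83, 85}, {82, 83, 85}, {83, 84, 85}, {82, 83, 84, 85}}.
int(A) = ⋃ {U ∈ τ : U ⊆ A}. Opens contained in A: ∅, {82}.
Taking the union of these: int(A) = {82}.
cl(A) = ⋂ {C closed : A ⊆ C}. Closed sets containing A: {82, 83, 85}, {82, 83, 84, 85}.
Intersecting these: cl(A) = {82, 83, 85}.
∂A = cl(A) ∖ int(A) = {82, 83, 85} ∖ {82} = {83, 85}.


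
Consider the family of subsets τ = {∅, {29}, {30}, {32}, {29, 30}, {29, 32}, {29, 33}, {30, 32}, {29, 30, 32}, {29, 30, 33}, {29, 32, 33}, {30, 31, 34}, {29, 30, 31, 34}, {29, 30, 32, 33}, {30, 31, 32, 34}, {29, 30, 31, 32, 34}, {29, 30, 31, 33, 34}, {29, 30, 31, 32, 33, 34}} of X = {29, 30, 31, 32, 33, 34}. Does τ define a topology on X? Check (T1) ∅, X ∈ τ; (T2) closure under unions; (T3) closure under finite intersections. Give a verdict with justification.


τ IS a topology on X.

Axiom (T1): ∅ ∈ τ? Yes; X ∈ τ? Yes.
Axiom (T2/T3): check pairwise unions and intersections of members of τ.
All pairwise intersections and unions checked — each lies in τ. Therefore τ satisfies (T1), (T2), (T3): it IS a topology on X.


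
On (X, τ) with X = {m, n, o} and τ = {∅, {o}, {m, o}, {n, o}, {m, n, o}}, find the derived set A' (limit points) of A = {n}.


A' = ∅

For each x ∈ X, list the open sets U ∈ τ with x ∈ U, then check whether U ∩ (A ∖ {x}) ≠ ∅ for every such U.
  x = m: open {m, o} ∋ x has {m, o} ∩ (A ∖ {m}) = ∅, so x is NOT a limit point.
  x = n: open {n, o} ∋ x has {n, o} ∩ (A ∖ {n}) = ∅, so x is NOT a limit point.
  x = o: open {o} ∋ x has {o} ∩ (A ∖ {o}) = ∅, so x is NOT a limit point.
Collecting: A' = ∅.


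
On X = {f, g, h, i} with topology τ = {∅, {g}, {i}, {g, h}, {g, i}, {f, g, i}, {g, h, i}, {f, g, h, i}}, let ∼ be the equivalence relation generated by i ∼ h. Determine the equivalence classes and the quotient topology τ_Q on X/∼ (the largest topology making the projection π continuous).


X/∼ = {[f], [g], [h=i]}; |τ_Q| = 4.

Equivalence classes: [f], [g], [h=i].
Quotient map π: X → X/∼ sends f ↦ [f], g ↦ [g], h ↦ [h=i], i ↦ [h=i].
For each subset V ⊆ X/∼, compute π^{-1}(V) ⊆ X and check whether π^{-1}(V) ∈ τ. V is open in τ_Q iff π^{-1}(V) ∈ τ.
  V = {}: π^{-1}(V) = ∅ ∈ τ ✓.
  V = {[f]}: π^{-1}(V) = {f} ∉ τ ✗.
  V = {[g]}: π^{-1}(V) = {g} ∈ τ ✓.
  V = {[f], [g]}: π^{-1}(V) = {f, g} ∉ τ ✗.
  V = {[h=i]}: π^{-1}(V) = {h, i} ∉ τ ✗.
  V = {[f], [h=i]}: π^{-1}(V) = {f, h, i} ∉ τ ✗.
  V = {[g], [h=i]}: π^{-1}(V) = {g, h, i} ∈ τ ✓.
  V = {[f], [g], [h=i]}: π^{-1}(V) = {f, g, h, i} ∈ τ ✓.
Open sets in the quotient: τ_Q = {{}, {[g]}, {[g], [h=i]}, {[f], [g], [h=i]}} (4 elements).


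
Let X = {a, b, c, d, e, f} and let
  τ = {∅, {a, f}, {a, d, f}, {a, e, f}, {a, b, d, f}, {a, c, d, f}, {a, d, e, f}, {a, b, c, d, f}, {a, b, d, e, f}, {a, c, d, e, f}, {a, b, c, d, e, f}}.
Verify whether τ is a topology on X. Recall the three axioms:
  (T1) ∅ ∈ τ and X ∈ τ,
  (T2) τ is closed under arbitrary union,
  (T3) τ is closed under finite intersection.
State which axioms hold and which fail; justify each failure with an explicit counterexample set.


τ IS a topology on X.

Axiom (T1): ∅ ∈ τ? Yes; X ∈ τ? Yes.
Axiom (T2/T3): check pairwise unions and intersections of members of τ.
All pairwise intersections and unions checked — each lies in τ. Therefore τ satisfies (T1), (T2), (T3): it IS a topology on X.


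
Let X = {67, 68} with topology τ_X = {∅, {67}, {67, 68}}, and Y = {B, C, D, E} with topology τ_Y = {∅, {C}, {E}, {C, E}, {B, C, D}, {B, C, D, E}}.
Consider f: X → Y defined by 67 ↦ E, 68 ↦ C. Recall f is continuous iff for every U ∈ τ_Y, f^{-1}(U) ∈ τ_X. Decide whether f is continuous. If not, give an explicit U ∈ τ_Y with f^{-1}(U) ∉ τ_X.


f is NOT continuous.

Compute f^{-1}(U) for each U ∈ τ_Y:
  U = ∅: f^{-1}(U) = ∅ ∈ τ_X ✓.
  U = {C}: f^{-1}(U) = {68} ∉ τ_X ✗.
  U = {E}: f^{-1}(U) = {67} ∈ τ_X ✓.
  U = {C, E}: f^{-1}(U) = {67, 68} ∈ τ_X ✓.
  U = {B, C, D}: f^{-1}(U) = {68} ∉ τ_X ✗.
  U = {B, C, D, E}: f^{-1}(U) = {67, 68} ∈ τ_X ✓.
Found U = {C} with f^{-1}(U) = {68} not in τ_X. Therefore f is NOT continuous.


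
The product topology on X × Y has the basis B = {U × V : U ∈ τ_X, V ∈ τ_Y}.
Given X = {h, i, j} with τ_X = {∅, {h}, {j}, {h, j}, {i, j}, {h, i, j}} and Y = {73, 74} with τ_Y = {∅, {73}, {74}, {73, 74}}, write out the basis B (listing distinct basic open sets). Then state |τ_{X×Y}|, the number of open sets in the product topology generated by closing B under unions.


Basis B = {∅ × ∅, {h} × {73}, {h} × {74}, {j} × {73}, {j} × {74}, {h} × {73, 74}, {h, j} × {73}, {h, j} × {74}, {i, j} × {73}, {i, j} × {74}, {j} × {73, 74}, {h, i, j} × {73}, {h, i, j} × {74}, {h, j} × {73, 74}, {i, j} × {73, 74}, {h, i, j} × {73, 74}}; |τ_{X×Y}| = 36.

Enumerate products U × V with U ∈ τ_X, V ∈ τ_Y (deduplicated):
  ∅ × ∅ = {} (∅)
  {h} × {73} = {(h,73)}
  {h} × {74} = {(h,74)}
  {j} × {73} = {(j,73)}
  {j} × {74} = {(j,74)}
  {h} × {73, 74} = {(h,73), (h,74)}
  {h, j} × {73} = {(h,73), (j,73)}
  {h, j} × {74} = {(h,74), (j,74)}
  {i, j} × {73} = {(i,73), (j,73)}
  {i, j} × {74} = {(i,74), (j,74)}
  {j} × {73, 74} = {(j,73), (j,74)}
  {h, i, j} × {73} = {(h,73), (i,73), (j,73)}
  {h, i, j} × {74} = {(h,74), (i,74), (j,74)}
  {h, j} × {73, 74} = {(h,73), (h,74), (j,73), (j,74)}
  {i, j} × {73, 74} = {(i,73), (i,74), (j,73), (j,74)}
  {h, i, j} × {73, 74} = {(h,73), (h,74), (i,73), (i,74), (j,73), (j,74)}
These 16 distinct sets form the basis B.
Close under arbitrary unions to get τ_{X×Y}; counting gives |τ_{X×Y}| = 36.


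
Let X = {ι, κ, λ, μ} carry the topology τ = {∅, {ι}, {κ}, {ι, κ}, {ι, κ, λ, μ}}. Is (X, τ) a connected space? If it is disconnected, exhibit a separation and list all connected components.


(X, τ) is connected.

Find clopen sets (U ∈ τ with X ∖ U ∈ τ):
  U = ∅, X ∖ U = {ι, κ, λ, μ} — both open, so U is clopen.
  U = {ι, κ, λ, μ}, X ∖ U = ∅ — both open, so U is clopen.
Only trivial clopens (∅ and X) exist, so (X, τ) is connected.
Compute connected components by grouping points that agree on all clopens:
  component: {ι, κ, λ, μ}


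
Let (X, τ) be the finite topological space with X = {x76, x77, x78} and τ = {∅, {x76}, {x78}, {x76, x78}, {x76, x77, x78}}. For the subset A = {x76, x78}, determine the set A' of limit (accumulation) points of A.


A' = {x77}

For each x ∈ X, list the open sets U ∈ τ with x ∈ U, then check whether U ∩ (A ∖ {x}) ≠ ∅ for every such U.
  x = x76: open {x76} ∋ x has {x76} ∩ (A ∖ {x76}) = ∅, so x is NOT a limit point.
  x = x77: opens ∋ x are {x76, x77, x78}; each meets A ∖ {x77}, so x IS a limit point.
  x = x78: open {x78} ∋ x has {x78} ∩ (A ∖ {x78}) = ∅, so x is NOT a limit point.
Collecting: A' = {x77}.


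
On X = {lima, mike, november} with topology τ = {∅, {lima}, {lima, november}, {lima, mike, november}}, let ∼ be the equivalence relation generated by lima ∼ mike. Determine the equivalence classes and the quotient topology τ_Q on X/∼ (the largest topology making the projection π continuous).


X/∼ = {[lima=mike], [november]}; |τ_Q| = 2.

Equivalence classes: [lima=mike], [november].
Quotient map π: X → X/∼ sends lima ↦ [lima=mike], mike ↦ [lima=mike], november ↦ [november].
For each subset V ⊆ X/∼, compute π^{-1}(V) ⊆ X and check whether π^{-1}(V) ∈ τ. V is open in τ_Q iff π^{-1}(V) ∈ τ.
  V = {}: π^{-1}(V) = ∅ ∈ τ ✓.
  V = {[lima=mike]}: π^{-1}(V) = {lima, mike} ∉ τ ✗.
  V = {[november]}: π^{-1}(V) = {november} ∉ τ ✗.
  V = {[lima=mike], [november]}: π^{-1}(V) = {lima, mike, november} ∈ τ ✓.
Open sets in the quotient: τ_Q = {{}, {[lima=mike], [november]}} (2 elements).


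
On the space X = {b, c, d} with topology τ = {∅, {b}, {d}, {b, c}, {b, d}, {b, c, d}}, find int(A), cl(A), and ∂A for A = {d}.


int(A) = {d}, cl(A) = {d}, ∂A = ∅.

Closed sets in (X, τ) are complements of opens:
  closed(X, τ) = {∅, {c}, {d}, {b, c}, {c, d}, {b, c, d}}.
int(A) = ⋃ {U ∈ τ : U ⊆ A}. Opens contained in A: ∅, {d}.
Taking the union of these: int(A) = {d}.
cl(A) = ⋂ {C closed : A ⊆ C}. Closed sets containing A: {d}, {c, d}, {b, c, d}.
Intersecting these: cl(A) = {d}.
∂A = cl(A) ∖ int(A) = {d} ∖ {d} = ∅.


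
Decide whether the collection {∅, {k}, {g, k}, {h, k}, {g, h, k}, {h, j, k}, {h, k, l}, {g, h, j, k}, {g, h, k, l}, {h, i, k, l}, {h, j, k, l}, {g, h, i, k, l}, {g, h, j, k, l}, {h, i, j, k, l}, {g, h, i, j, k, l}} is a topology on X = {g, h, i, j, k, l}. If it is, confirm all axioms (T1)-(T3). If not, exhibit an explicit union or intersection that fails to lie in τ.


τ IS a topology on X.

Axiom (T1): ∅ ∈ τ? Yes; X ∈ τ? Yes.
Axiom (T2/T3): check pairwise unions and intersections of members of τ.
All pairwise intersections and unions checked — each lies in τ. Therefore τ satisfies (T1), (T2), (T3): it IS a topology on X.


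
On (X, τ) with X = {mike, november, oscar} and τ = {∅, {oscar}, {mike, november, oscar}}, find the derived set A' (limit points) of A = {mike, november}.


A' = {mike, november}

For each x ∈ X, list the open sets U ∈ τ with x ∈ U, then check whether U ∩ (A ∖ {x}) ≠ ∅ for every such U.
  x = mike: opens ∋ x are {mike, november, oscar}; each meets A ∖ {mike}, so x IS a limit point.
  x = november: opens ∋ x are {mike, november, oscar}; each meets A ∖ {november}, so x IS a limit point.
  x = oscar: open {oscar} ∋ x has {oscar} ∩ (A ∖ {oscar}) = ∅, so x is NOT a limit point.
Collecting: A' = {mike, november}.


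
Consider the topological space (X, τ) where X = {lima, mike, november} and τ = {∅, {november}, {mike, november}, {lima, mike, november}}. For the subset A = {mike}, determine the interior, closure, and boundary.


int(A) = ∅, cl(A) = {lima, mike}, ∂A = {lima, mike}.

Closed sets in (X, τ) are complements of opens:
  closed(X, τ) = {∅, {lima}, {lima, mike}, {lima, mike, november}}.
int(A) = ⋃ {U ∈ τ : U ⊆ A}. Opens contained in A: ∅.
Taking the union of these: int(A) = ∅.
cl(A) = ⋂ {C closed : A ⊆ C}. Closed sets containing A: {lima, mike}, {lima, mike, november}.
Intersecting these: cl(A) = {lima, mike}.
∂A = cl(A) ∖ int(A) = {lima, mike} ∖ ∅ = {lima, mike}.


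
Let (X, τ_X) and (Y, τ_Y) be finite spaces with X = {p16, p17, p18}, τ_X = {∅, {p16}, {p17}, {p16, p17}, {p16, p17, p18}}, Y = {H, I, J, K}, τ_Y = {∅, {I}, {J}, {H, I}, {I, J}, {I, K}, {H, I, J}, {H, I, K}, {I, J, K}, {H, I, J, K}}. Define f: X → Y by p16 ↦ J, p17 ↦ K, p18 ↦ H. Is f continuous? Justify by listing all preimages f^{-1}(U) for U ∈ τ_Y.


f is NOT continuous.

Compute f^{-1}(U) for each U ∈ τ_Y:
  U = ∅: f^{-1}(U) = ∅ ∈ τ_X ✓.
  U = {I}: f^{-1}(U) = ∅ ∈ τ_X ✓.
  U = {J}: f^{-1}(U) = {p16} ∈ τ_X ✓.
  U = {H, I}: f^{-1}(U) = {p18} ∉ τ_X ✗.
  U = {I, J}: f^{-1}(U) = {p16} ∈ τ_X ✓.
  U = {I, K}: f^{-1}(U) = {p17} ∈ τ_X ✓.
  U = {H, I, J}: f^{-1}(U) = {p16, p18} ∉ τ_X ✗.
  U = {H, I, K}: f^{-1}(U) = {p17, p18} ∉ τ_X ✗.
  U = {I, J, K}: f^{-1}(U) = {p16, p17} ∈ τ_X ✓.
  U = {H, I, J, K}: f^{-1}(U) = {p16, p17, p18} ∈ τ_X ✓.
Found U = {H, I} with f^{-1}(U) = {p18} not in τ_X. Therefore f is NOT continuous.


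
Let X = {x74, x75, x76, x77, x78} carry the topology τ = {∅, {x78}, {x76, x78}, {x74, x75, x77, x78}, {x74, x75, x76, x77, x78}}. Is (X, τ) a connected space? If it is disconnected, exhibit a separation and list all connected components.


(X, τ) is connected.

Find clopen sets (U ∈ τ with X ∖ U ∈ τ):
  U = ∅, X ∖ U = {x74, x75, x76, x77, x78} — both open, so U is clopen.
  U = {x74, x75, x76, x77, x78}, X ∖ U = ∅ — both open, so U is clopen.
Only trivial clopens (∅ and X) exist, so (X, τ) is connected.
Compute connected components by grouping points that agree on all clopens:
  component: {x74, x75, x76, x77, x78}


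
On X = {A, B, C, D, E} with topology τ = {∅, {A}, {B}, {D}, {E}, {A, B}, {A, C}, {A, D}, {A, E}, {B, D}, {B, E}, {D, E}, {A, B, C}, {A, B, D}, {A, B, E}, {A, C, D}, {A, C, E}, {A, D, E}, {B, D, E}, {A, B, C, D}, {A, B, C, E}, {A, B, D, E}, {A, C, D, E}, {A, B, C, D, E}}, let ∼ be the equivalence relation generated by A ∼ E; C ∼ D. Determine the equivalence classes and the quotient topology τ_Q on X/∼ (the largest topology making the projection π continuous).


X/∼ = {[A=E], [B], [C=D]}; |τ_Q| = 6.

Equivalence classes: [A=E], [B], [C=D].
Quotient map π: X → X/∼ sends A ↦ [A=E], B ↦ [B], C ↦ [C=D], D ↦ [C=D], E ↦ [A=E].
For each subset V ⊆ X/∼, compute π^{-1}(V) ⊆ X and check whether π^{-1}(V) ∈ τ. V is open in τ_Q iff π^{-1}(V) ∈ τ.
  V = {}: π^{-1}(V) = ∅ ∈ τ ✓.
  V = {[A=E]}: π^{-1}(V) = {A, E} ∈ τ ✓.
  V = {[B]}: π^{-1}(V) = {B} ∈ τ ✓.
  V = {[A=E], [B]}: π^{-1}(V) = {A, B, E} ∈ τ ✓.
  V = {[C=D]}: π^{-1}(V) = {C, D} ∉ τ ✗.
  V = {[A=E], [C=D]}: π^{-1}(V) = {A, C, D, E} ∈ τ ✓.
  V = {[B], [C=D]}: π^{-1}(V) = {B, C, D} ∉ τ ✗.
  V = {[A=E], [B], [C=D]}: π^{-1}(V) = {A, B, C, D, E} ∈ τ ✓.
Open sets in the quotient: τ_Q = {{}, {[A=E]}, {[B]}, {[A=E], [B]}, {[A=E], [C=D]}, {[A=E], [B], [C=D]}} (6 elements).


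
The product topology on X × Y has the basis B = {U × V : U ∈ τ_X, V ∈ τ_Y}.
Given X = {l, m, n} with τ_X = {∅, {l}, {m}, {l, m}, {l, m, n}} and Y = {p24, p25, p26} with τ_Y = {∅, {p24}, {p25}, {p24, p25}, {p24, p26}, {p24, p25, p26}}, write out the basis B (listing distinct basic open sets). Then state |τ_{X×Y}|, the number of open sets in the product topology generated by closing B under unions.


Basis B = {∅ × ∅, {l} × {p24}, {l} × {p25}, {m} × {p24}, {m} × {p25}, {l} × {p24, p25}, {l} × {p24, p26}, {l, m} × {p24}, {l, m} × {p25}, {m} × {p24, p25}, {m} × {p24, p26}, {l} × {p24, p25, p26}, {l, m, n} × {p24}, {l, m, n} × {p25}, {m} × {p24, p25, p26}, {l, m} × {p24, p25}, {l, m} × {p24, p26}, {l, m} × {p24, p25, p26}, {l, m, n} × {p24, p25}, {l, m, n} × {p24, p26}, {l, m, n} × {p24, p25, p26}}; |τ_{X×Y}| = 70.

Enumerate products U × V with U ∈ τ_X, V ∈ τ_Y (deduplicated):
  ∅ × ∅ = {} (∅)
  {l} × {p24} = {(l,p24)}
  {l} × {p25} = {(l,p25)}
  {m} × {p24} = {(m,p24)}
  {m} × {p25} = {(m,p25)}
  {l} × {p24, p25} = {(l,p24), (l,p25)}
  {l} × {p24, p26} = {(l,p24), (l,p26)}
  {l, m} × {p24} = {(l,p24), (m,p24)}
  {l, m} × {p25} = {(l,p25), (m,p25)}
  {m} × {p24, p25} = {(m,p24), (m,p25)}
  {m} × {p24, p26} = {(m,p24), (m,p26)}
  {l} × {p24, p25, p26} = {(l,p24), (l,p25), (l,p26)}
  {l, m, n} × {p24} = {(l,p24), (m,p24), (n,p24)}
  {l, m, n} × {p25} = {(l,p25), (m,p25), (n,p25)}
  {m} × {p24, p25, p26} = {(m,p24), (m,p25), (m,p26)}
  {l, m} × {p24, p25} = {(l,p24), (l,p25), (m,p24), (m,p25)}
  {l, m} × {p24, p26} = {(l,p24), (l,p26), (m,p24), (m,p26)}
  {l, m} × {p24, p25, p26} = {(l,p24), (l,p25), (l,p26), (m,p24), (m,p25), (m,p26)}
  {l, m, n} × {p24, p25} = {(l,p24), (l,p25), (m,p24), (m,p25), (n,p24), (n,p25)}
  {l, m, n} × {p24, p26} = {(l,p24), (l,p26), (m,p24), (m,p26), (n,p24), (n,p26)}
  {l, m, n} × {p24, p25, p26} = {(l,p24), (l,p25), (l,p26), (m,p24), (m,p25), (m,p26), (n,p24), (n,p25), (n,p26)}
These 21 distinct sets form the basis B.
Close under arbitrary unions to get τ_{X×Y}; counting gives |τ_{X×Y}| = 70.


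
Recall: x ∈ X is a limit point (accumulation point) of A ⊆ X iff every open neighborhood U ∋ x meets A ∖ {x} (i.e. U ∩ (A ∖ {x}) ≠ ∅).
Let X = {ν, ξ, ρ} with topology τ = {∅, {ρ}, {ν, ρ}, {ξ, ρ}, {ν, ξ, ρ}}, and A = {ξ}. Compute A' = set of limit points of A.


A' = ∅

For each x ∈ X, list the open sets U ∈ τ with x ∈ U, then check whether U ∩ (A ∖ {x}) ≠ ∅ for every such U.
  x = ν: open {ν, ρ} ∋ x has {ν, ρ} ∩ (A ∖ {ν}) = ∅, so x is NOT a limit point.
  x = ξ: open {ξ, ρ} ∋ x has {ξ, ρ} ∩ (A ∖ {ξ}) = ∅, so x is NOT a limit point.
  x = ρ: open {ρ} ∋ x has {ρ} ∩ (A ∖ {ρ}) = ∅, so x is NOT a limit point.
Collecting: A' = ∅.


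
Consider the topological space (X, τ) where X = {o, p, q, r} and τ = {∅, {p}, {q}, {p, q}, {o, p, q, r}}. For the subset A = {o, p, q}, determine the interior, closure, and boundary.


int(A) = {p, q}, cl(A) = {o, p, q, r}, ∂A = {o, r}.

Closed sets in (X, τ) are complements of opens:
  closed(X, τ) = {∅, {o, r}, {o, p, r}, {o, q, r}, {o, p, q, r}}.
int(A) = ⋃ {U ∈ τ : U ⊆ A}. Opens contained in A: ∅, {p}, {q}, {p, q}.
Taking the union of these: int(A) = {p, q}.
cl(A) = ⋂ {C closed : A ⊆ C}. Closed sets containing A: {o, p, q, r}.
Intersecting these: cl(A) = {o, p, q, r}.
∂A = cl(A) ∖ int(A) = {o, p, q, r} ∖ {p, q} = {o, r}.


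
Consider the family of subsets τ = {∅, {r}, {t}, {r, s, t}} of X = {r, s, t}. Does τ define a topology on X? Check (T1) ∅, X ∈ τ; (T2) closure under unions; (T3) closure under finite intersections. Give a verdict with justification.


τ is NOT a topology on X.

Axiom (T1): ∅ ∈ τ? Yes; X ∈ τ? Yes.
Axiom (T2/T3): check pairwise unions and intersections of members of τ.
Counterexample for (T2): {r} ∪ {t} = {r, t} ∉ τ. Therefore τ is NOT a topology.


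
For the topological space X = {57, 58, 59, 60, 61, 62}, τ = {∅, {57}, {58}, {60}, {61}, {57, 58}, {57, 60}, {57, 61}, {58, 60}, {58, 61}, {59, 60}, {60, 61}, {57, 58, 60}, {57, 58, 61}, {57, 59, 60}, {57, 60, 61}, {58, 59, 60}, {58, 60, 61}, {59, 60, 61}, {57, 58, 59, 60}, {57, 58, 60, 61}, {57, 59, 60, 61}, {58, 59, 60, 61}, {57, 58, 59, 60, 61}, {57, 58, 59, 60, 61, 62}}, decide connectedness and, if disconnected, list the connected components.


(X, τ) is connected.

Find clopen sets (U ∈ τ with X ∖ U ∈ τ):
  U = ∅, X ∖ U = {57, 58, 59, 60, 61, 62} — both open, so U is clopen.
  U = {57, 58, 59, 60, 61, 62}, X ∖ U = ∅ — both open, so U is clopen.
Only trivial clopens (∅ and X) exist, so (X, τ) is connected.
Compute connected components by grouping points that agree on all clopens:
  component: {57, 58, 59, 60, 61, 62}


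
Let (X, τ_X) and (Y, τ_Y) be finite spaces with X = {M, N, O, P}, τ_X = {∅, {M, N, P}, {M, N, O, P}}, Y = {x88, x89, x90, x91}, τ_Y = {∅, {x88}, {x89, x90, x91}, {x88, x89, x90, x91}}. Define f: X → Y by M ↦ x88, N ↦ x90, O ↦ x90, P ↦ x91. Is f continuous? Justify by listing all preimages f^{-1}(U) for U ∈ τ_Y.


f is NOT continuous.

Compute f^{-1}(U) for each U ∈ τ_Y:
  U = ∅: f^{-1}(U) = ∅ ∈ τ_X ✓.
  U = {x88}: f^{-1}(U) = {M} ∉ τ_X ✗.
  U = {x89, x90, x91}: f^{-1}(U) = {N, O, P} ∉ τ_X ✗.
  U = {x88, x89, x90, x91}: f^{-1}(U) = {M, N, O, P} ∈ τ_X ✓.
Found U = {x88} with f^{-1}(U) = {M} not in τ_X. Therefore f is NOT continuous.


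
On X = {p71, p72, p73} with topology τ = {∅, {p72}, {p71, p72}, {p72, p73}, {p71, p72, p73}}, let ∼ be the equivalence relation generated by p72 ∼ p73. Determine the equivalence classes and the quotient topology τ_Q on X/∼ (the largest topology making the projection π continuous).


X/∼ = {[p71], [p72=p73]}; |τ_Q| = 3.

Equivalence classes: [p71], [p72=p73].
Quotient map π: X → X/∼ sends p71 ↦ [p71], p72 ↦ [p72=p73], p73 ↦ [p72=p73].
For each subset V ⊆ X/∼, compute π^{-1}(V) ⊆ X and check whether π^{-1}(V) ∈ τ. V is open in τ_Q iff π^{-1}(V) ∈ τ.
  V = {}: π^{-1}(V) = ∅ ∈ τ ✓.
  V = {[p71]}: π^{-1}(V) = {p71} ∉ τ ✗.
  V = {[p72=p73]}: π^{-1}(V) = {p72, p73} ∈ τ ✓.
  V = {[p71], [p72=p73]}: π^{-1}(V) = {p71, p72, p73} ∈ τ ✓.
Open sets in the quotient: τ_Q = {{}, {[p72=p73]}, {[p71], [p72=p73]}} (3 elements).


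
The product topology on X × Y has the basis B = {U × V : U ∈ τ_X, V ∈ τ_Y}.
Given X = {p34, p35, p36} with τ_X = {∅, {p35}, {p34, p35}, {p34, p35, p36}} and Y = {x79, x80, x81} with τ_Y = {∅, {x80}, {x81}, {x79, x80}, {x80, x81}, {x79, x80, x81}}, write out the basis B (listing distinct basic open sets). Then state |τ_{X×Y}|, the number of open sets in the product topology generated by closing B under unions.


Basis B = {∅ × ∅, {p35} × {x80}, {p35} × {x81}, {p34, p35} × {x80}, {p34, p35} × {x81}, {p35} × {x79, x80}, {p35} × {x80, x81}, {p34, p35, p36} × {x80}, {p34, p35, p36} × {x81}, {p35} × {x79, x80, x81}, {p34, p35} × {x79, x80}, {p34, p35} × {x80, x81}, {p34, p35} × {x79, x80, x81}, {p34, p35, p36} × {x79, x80}, {p34, p35, p36} × {x80, x81}, {p34, p35, p36} × {x79, x80, x81}}; |τ_{X×Y}| = 40.

Enumerate products U × V with U ∈ τ_X, V ∈ τ_Y (deduplicated):
  ∅ × ∅ = {} (∅)
  {p35} × {x80} = {(p35,x80)}
  {p35} × {x81} = {(p35,x81)}
  {p34, p35} × {x80} = {(p34,x80), (p35,x80)}
  {p34, p35} × {x81} = {(p34,x81), (p35,x81)}
  {p35} × {x79, x80} = {(p35,x79), (p35,x80)}
  {p35} × {x80, x81} = {(p35,x80), (p35,x81)}
  {p34, p35, p36} × {x80} = {(p34,x80), (p35,x80), (p36,x80)}
  {p34, p35, p36} × {x81} = {(p34,x81), (p35,x81), (p36,x81)}
  {p35} × {x79, x80, x81} = {(p35,x79), (p35,x80), (p35,x81)}
  {p34, p35} × {x79, x80} = {(p34,x79), (p34,x80), (p35,x79), (p35,x80)}
  {p34, p35} × {x80, x81} = {(p34,x80), (p34,x81), (p35,x80), (p35,x81)}
  {p34, p35} × {x79, x80, x81} = {(p34,x79), (p34,x80), (p34,x81), (p35,x79), (p35,x80), (p35,x81)}
  {p34, p35, p36} × {x79, x80} = {(p34,x79), (p34,x80), (p35,x79), (p35,x80), (p36,x79), (p36,x80)}
  {p34, p35, p36} × {x80, x81} = {(p34,x80), (p34,x81), (p35,x80), (p35,x81), (p36,x80), (p36,x81)}
  {p34, p35, p36} × {x79, x80, x81} = {(p34,x79), (p34,x80), (p34,x81), (p35,x79), (p35,x80), (p35,x81), (p36,x79), (p36,x80), (p36,x81)}
These 16 distinct sets form the basis B.
Close under arbitrary unions to get τ_{X×Y}; counting gives |τ_{X×Y}| = 40.


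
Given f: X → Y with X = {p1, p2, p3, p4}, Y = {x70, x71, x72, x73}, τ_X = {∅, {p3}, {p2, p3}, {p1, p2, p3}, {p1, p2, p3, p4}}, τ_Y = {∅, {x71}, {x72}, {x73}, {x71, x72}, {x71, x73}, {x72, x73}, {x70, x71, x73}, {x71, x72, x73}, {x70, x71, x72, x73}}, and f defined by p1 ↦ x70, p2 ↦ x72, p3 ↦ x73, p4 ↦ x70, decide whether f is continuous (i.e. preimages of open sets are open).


f is NOT continuous.

Compute f^{-1}(U) for each U ∈ τ_Y:
  U = ∅: f^{-1}(U) = ∅ ∈ τ_X ✓.
  U = {x71}: f^{-1}(U) = ∅ ∈ τ_X ✓.
  U = {x72}: f^{-1}(U) = {p2} ∉ τ_X ✗.
  U = {x73}: f^{-1}(U) = {p3} ∈ τ_X ✓.
  U = {x71, x72}: f^{-1}(U) = {p2} ∉ τ_X ✗.
  U = {x71, x73}: f^{-1}(U) = {p3} ∈ τ_X ✓.
  U = {x72, x73}: f^{-1}(U) = {p2, p3} ∈ τ_X ✓.
  U = {x70, x71, x73}: f^{-1}(U) = {p1, p3, p4} ∉ τ_X ✗.
  U = {x71, x72, x73}: f^{-1}(U) = {p2, p3} ∈ τ_X ✓.
  U = {x70, x71, x72, x73}: f^{-1}(U) = {p1, p2, p3, p4} ∈ τ_X ✓.
Found U = {x72} with f^{-1}(U) = {p2} not in τ_X. Therefore f is NOT continuous.


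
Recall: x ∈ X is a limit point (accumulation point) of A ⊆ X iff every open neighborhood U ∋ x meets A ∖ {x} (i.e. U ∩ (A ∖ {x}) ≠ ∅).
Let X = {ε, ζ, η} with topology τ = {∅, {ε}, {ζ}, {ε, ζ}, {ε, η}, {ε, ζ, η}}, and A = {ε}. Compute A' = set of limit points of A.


A' = {η}

For each x ∈ X, list the open sets U ∈ τ with x ∈ U, then check whether U ∩ (A ∖ {x}) ≠ ∅ for every such U.
  x = ε: open {ε} ∋ x has {ε} ∩ (A ∖ {ε}) = ∅, so x is NOT a limit point.
  x = ζ: open {ζ} ∋ x has {ζ} ∩ (A ∖ {ζ}) = ∅, so x is NOT a limit point.
  x = η: opens ∋ x are {ε, η}, {ε, ζ, η}; each meets A ∖ {η}, so x IS a limit point.
Collecting: A' = {η}.
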